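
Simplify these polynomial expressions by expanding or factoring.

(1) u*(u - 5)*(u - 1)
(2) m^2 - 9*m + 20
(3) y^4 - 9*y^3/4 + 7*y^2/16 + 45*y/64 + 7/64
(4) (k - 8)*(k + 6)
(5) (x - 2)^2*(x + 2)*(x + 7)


(1) = u^3 - 6*u^2 + 5*u
(2) = (m - 5)*(m - 4)
(3) = (y - 7/4)*(y - 1)*(y + 1/4)^2
(4) = k^2 - 2*k - 48
(5) = x^4 + 5*x^3 - 18*x^2 - 20*x + 56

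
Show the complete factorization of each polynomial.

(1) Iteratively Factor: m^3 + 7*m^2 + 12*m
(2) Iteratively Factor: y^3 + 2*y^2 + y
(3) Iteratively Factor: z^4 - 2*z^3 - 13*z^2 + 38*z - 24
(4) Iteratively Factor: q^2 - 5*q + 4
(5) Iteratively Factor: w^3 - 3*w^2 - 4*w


(1) = (m + 3)*(m^2 + 4*m) = (m + 3)*(m + 4)*(m)
(2) = (y)*(y^2 + 2*y + 1) = y*(y + 1)*(y + 1)
(3) = (z + 4)*(z^3 - 6*z^2 + 11*z - 6) = (z - 3)*(z + 4)*(z^2 - 3*z + 2) = (z - 3)*(z - 1)*(z + 4)*(z - 2)
(4) = (q - 1)*(q - 4)
(5) = (w - 4)*(w^2 + w) = (w - 4)*(w + 1)*(w)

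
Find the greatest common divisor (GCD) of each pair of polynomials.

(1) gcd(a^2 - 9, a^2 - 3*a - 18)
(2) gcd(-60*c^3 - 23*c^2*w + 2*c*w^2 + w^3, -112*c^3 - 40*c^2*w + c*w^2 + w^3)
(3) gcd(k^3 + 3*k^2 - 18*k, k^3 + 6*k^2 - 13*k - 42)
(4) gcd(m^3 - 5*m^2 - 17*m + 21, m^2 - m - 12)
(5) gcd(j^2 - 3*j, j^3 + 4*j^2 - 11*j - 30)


(1) = a + 3
(2) = gcd((-5*c + w)*(3*c + w)*(4*c + w), (-7*c + w)*(4*c + w)^2) = 4*c + w
(3) = gcd(k*(k - 3)*(k + 6), (k - 3)*(k + 2)*(k + 7)) = k - 3
(4) = gcd((m - 7)*(m - 1)*(m + 3), (m - 4)*(m + 3)) = m + 3
(5) = gcd(j*(j - 3), (j - 3)*(j + 2)*(j + 5)) = j - 3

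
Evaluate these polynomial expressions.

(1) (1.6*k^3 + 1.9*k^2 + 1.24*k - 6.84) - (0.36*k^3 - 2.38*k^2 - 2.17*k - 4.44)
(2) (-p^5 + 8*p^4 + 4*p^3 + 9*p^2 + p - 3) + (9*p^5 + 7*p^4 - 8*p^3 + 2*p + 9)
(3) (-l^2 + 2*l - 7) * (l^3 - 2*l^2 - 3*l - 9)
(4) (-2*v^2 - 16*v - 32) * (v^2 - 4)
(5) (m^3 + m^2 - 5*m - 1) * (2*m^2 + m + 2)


(1) = 1.24*k^3 + 4.28*k^2 + 3.41*k - 2.4
(2) = 8*p^5 + 15*p^4 - 4*p^3 + 9*p^2 + 3*p + 6
(3) = -l^5 + 4*l^4 - 8*l^3 + 17*l^2 + 3*l + 63
(4) = -2*v^4 - 16*v^3 - 24*v^2 + 64*v + 128
(5) = 2*m^5 + 3*m^4 - 7*m^3 - 5*m^2 - 11*m - 2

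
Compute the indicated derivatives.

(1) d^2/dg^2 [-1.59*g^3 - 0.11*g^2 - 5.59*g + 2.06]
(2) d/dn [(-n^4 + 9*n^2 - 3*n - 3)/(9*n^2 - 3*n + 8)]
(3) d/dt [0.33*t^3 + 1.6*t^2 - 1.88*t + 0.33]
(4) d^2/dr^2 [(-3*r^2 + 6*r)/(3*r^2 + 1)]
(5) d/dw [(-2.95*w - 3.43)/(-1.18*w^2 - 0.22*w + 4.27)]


(1) = -9.54*g - 0.22
(2) = (-18*n^5 + 9*n^4 - 32*n^3 + 198*n - 33)/(81*n^4 - 54*n^3 + 153*n^2 - 48*n + 64)
(3) = 0.99*t^2 + 3.2*t - 1.88
(4) = 6*(18*r^3 + 9*r^2 - 18*r - 1)/(27*r^6 + 27*r^4 + 9*r^2 + 1)
(5) = (3.481*w^2 + 0.649*w - (2.36*w + 0.22)*(2.95*w + 3.43) - 12.5965)/(1.18*w^2 + 0.22*w - 4.27)^2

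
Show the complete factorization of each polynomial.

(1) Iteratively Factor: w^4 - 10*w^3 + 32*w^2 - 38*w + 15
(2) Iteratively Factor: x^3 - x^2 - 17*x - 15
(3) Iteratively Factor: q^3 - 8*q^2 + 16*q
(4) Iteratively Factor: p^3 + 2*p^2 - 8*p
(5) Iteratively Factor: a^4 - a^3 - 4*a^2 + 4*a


(1) = (w - 1)*(w^3 - 9*w^2 + 23*w - 15) = (w - 5)*(w - 1)*(w^2 - 4*w + 3) = (w - 5)*(w - 1)^2*(w - 3)
(2) = (x - 5)*(x^2 + 4*x + 3) = (x - 5)*(x + 3)*(x + 1)
(3) = (q - 4)*(q^2 - 4*q) = q*(q - 4)*(q - 4)
(4) = (p - 2)*(p^2 + 4*p) = p*(p - 2)*(p + 4)
(5) = (a - 1)*(a^3 - 4*a) = a*(a - 1)*(a^2 - 4) = a*(a - 1)*(a + 2)*(a - 2)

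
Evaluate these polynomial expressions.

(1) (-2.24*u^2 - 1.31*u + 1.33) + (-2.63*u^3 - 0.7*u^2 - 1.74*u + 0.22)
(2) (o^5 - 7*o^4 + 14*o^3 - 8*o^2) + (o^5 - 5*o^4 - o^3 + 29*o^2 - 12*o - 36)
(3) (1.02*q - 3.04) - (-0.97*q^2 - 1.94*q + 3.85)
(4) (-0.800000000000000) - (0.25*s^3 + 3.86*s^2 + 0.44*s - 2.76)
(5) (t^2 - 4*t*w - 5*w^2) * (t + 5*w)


(1) = -2.63*u^3 - 2.94*u^2 - 3.05*u + 1.55
(2) = 2*o^5 - 12*o^4 + 13*o^3 + 21*o^2 - 12*o - 36
(3) = 0.97*q^2 + 2.96*q - 6.89
(4) = -0.25*s^3 - 3.86*s^2 - 0.44*s + 1.96
(5) = t^3 + t^2*w - 25*t*w^2 - 25*w^3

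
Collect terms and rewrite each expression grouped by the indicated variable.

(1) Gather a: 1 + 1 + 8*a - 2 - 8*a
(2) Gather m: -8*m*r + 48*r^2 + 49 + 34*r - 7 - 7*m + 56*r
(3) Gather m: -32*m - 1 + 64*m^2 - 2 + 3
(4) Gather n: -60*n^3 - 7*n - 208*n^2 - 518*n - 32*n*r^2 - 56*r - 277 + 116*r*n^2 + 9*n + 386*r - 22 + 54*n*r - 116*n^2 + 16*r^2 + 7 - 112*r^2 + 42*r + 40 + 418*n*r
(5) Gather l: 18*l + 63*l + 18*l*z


(1) = 0
(2) = m*(-8*r - 7) + 48*r^2 + 90*r + 42
(3) = 64*m^2 - 32*m
(4) = -60*n^3 + n^2*(116*r - 324) + n*(-32*r^2 + 472*r - 516) - 96*r^2 + 372*r - 252
(5) = l*(18*z + 81)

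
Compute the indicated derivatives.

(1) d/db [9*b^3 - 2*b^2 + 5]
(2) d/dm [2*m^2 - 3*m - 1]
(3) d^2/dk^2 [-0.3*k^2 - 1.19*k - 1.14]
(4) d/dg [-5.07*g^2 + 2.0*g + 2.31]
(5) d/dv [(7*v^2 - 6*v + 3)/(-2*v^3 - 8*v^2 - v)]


(1) = b*(27*b - 4)
(2) = 4*m - 3
(3) = -0.600000000000000
(4) = 2.0 - 10.14*g
(5) = (14*v^4 - 24*v^3 - 37*v^2 + 48*v + 3)/(v^2*(4*v^4 + 32*v^3 + 68*v^2 + 16*v + 1))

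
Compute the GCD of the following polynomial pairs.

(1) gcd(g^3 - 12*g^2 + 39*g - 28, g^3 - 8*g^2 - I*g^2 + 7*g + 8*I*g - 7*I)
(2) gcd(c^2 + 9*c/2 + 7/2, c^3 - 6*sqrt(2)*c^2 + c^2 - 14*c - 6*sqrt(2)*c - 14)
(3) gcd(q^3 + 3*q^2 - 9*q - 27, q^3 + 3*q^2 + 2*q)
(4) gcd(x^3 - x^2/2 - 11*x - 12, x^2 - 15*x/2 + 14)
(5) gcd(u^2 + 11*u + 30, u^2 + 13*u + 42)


(1) = g^2 - 8*g + 7
(2) = gcd((c + 1)*(c + 7/2), (c + 1)*(c - 7*sqrt(2))*(c + sqrt(2))) = c + 1
(3) = 1
(4) = x - 4
(5) = u + 6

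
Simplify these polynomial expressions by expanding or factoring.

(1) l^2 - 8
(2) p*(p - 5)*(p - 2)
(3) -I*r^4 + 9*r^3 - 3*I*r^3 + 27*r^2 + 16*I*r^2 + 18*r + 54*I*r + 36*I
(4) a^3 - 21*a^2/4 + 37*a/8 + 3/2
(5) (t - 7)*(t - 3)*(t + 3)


(1) = (l - 2*sqrt(2))*(l + 2*sqrt(2))
(2) = p^3 - 7*p^2 + 10*p
(3) = (r + 2)*(r + 3*I)*(r + 6*I)*(-I*r - I)
(4) = (a - 4)*(a - 3/2)*(a + 1/4)
(5) = t^3 - 7*t^2 - 9*t + 63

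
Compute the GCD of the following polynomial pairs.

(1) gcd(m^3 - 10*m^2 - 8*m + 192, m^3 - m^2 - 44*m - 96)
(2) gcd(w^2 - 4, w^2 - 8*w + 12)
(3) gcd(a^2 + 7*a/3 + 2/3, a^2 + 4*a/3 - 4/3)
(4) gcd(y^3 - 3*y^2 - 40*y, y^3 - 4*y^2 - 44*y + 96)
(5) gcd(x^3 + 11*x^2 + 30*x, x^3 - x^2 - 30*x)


(1) = m^2 - 4*m - 32
(2) = gcd((w - 2)*(w + 2), (w - 6)*(w - 2)) = w - 2
(3) = gcd((a + 1/3)*(a + 2), (a - 2/3)*(a + 2)) = a + 2
(4) = gcd(y*(y - 8)*(y + 5), (y - 8)*(y - 2)*(y + 6)) = y - 8
(5) = gcd(x*(x + 5)*(x + 6), x*(x - 6)*(x + 5)) = x^2 + 5*x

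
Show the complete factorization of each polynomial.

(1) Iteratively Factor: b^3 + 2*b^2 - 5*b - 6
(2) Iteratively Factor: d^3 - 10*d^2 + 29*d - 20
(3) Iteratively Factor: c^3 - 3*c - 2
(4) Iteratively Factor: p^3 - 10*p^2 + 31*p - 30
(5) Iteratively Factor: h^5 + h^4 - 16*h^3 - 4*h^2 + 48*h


(1) = (b + 1)*(b^2 + b - 6) = (b + 1)*(b + 3)*(b - 2)
(2) = (d - 1)*(d^2 - 9*d + 20) = (d - 5)*(d - 1)*(d - 4)
(3) = (c + 1)*(c^2 - c - 2) = (c + 1)^2*(c - 2)
(4) = (p - 5)*(p^2 - 5*p + 6) = (p - 5)*(p - 2)*(p - 3)
(5) = (h)*(h^4 + h^3 - 16*h^2 - 4*h + 48) = h*(h - 3)*(h^3 + 4*h^2 - 4*h - 16) = h*(h - 3)*(h + 4)*(h^2 - 4) = h*(h - 3)*(h + 2)*(h + 4)*(h - 2)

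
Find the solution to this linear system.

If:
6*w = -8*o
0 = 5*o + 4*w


Then:
o = 0
w = 0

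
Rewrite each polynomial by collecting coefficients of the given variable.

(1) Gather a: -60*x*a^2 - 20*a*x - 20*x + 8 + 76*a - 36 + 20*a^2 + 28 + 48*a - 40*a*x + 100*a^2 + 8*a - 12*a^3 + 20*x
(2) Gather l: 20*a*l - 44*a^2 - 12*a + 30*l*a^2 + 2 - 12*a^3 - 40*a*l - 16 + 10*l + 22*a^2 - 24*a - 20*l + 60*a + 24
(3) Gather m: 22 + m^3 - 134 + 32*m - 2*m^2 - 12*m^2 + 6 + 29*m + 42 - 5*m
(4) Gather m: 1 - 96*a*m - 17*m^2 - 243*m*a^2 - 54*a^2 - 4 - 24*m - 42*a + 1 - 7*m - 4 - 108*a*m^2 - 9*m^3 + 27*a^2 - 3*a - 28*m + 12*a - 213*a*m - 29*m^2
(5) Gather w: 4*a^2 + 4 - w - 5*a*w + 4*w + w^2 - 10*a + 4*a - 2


(1) = -12*a^3 + a^2*(120 - 60*x) + a*(132 - 60*x)
(2) = -12*a^3 - 22*a^2 + 24*a + l*(30*a^2 - 20*a - 10) + 10
(3) = m^3 - 14*m^2 + 56*m - 64
(4) = -27*a^2 - 33*a - 9*m^3 + m^2*(-108*a - 46) + m*(-243*a^2 - 309*a - 59) - 6
(5) = 4*a^2 - 6*a + w^2 + w*(3 - 5*a) + 2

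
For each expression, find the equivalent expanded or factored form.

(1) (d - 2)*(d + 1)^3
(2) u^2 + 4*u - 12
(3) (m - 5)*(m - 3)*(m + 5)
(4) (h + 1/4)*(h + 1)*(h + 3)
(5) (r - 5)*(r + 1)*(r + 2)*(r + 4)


(1) = d^4 + d^3 - 3*d^2 - 5*d - 2
(2) = (u - 2)*(u + 6)
(3) = m^3 - 3*m^2 - 25*m + 75
(4) = h^3 + 17*h^2/4 + 4*h + 3/4
(5) = r^4 + 2*r^3 - 21*r^2 - 62*r - 40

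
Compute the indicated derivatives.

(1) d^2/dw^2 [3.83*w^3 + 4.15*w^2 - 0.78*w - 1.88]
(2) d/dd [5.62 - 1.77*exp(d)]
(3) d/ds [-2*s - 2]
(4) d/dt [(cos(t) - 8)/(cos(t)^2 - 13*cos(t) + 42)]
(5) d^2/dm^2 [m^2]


(1) = 22.98*w + 8.3
(2) = -1.77*exp(d)
(3) = -2
(4) = (cos(t)^2 - 16*cos(t) + 62)*sin(t)/(cos(t)^2 - 13*cos(t) + 42)^2
(5) = 2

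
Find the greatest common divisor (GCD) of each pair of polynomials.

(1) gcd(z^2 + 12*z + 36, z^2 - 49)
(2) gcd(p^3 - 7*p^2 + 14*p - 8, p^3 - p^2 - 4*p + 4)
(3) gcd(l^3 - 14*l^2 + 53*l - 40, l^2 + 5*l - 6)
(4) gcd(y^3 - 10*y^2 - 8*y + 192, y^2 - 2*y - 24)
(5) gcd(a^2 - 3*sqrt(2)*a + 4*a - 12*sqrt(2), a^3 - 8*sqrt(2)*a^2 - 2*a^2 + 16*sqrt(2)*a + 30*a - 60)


(1) = 1
(2) = gcd((p - 4)*(p - 2)*(p - 1), (p - 2)*(p - 1)*(p + 2)) = p^2 - 3*p + 2
(3) = l - 1
(4) = y^2 - 2*y - 24
(5) = gcd((a + 4)*(a - 3*sqrt(2)), (a - 2)*(a - 5*sqrt(2))*(a - 3*sqrt(2))) = a - 3*sqrt(2)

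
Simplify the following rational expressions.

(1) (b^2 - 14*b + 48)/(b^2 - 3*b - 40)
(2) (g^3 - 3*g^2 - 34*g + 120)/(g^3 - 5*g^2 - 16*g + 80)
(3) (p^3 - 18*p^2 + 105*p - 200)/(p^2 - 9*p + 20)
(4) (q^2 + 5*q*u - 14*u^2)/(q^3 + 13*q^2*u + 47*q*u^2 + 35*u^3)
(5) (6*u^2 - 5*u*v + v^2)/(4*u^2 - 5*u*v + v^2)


(1) = (b - 6)/(b + 5)
(2) = (g + 6)/(g + 4)
(3) = (p^2 - 13*p + 40)/(p - 4)
(4) = (q - 2*u)/(q^2 + 6*q*u + 5*u^2)
(5) = (6*u^2 - 5*u*v + v^2)/(4*u^2 - 5*u*v + v^2)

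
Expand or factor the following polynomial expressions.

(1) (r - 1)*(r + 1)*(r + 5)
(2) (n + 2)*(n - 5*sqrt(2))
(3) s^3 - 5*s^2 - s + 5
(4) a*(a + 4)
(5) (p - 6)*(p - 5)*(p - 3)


(1) = r^3 + 5*r^2 - r - 5
(2) = n^2 - 5*sqrt(2)*n + 2*n - 10*sqrt(2)
(3) = (s - 5)*(s - 1)*(s + 1)
(4) = a^2 + 4*a
(5) = p^3 - 14*p^2 + 63*p - 90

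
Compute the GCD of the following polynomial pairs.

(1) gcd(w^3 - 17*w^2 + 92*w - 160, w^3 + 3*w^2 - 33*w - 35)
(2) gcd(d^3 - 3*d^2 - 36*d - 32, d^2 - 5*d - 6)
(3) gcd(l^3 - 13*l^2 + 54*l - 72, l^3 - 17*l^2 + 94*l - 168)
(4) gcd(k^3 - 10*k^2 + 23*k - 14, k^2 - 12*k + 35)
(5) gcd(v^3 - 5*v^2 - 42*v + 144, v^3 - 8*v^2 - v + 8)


(1) = w - 5
(2) = gcd((d - 8)*(d + 1)*(d + 4), (d - 6)*(d + 1)) = d + 1
(3) = gcd((l - 6)*(l - 4)*(l - 3), (l - 7)*(l - 6)*(l - 4)) = l^2 - 10*l + 24
(4) = gcd((k - 7)*(k - 2)*(k - 1), (k - 7)*(k - 5)) = k - 7
(5) = gcd((v - 8)*(v - 3)*(v + 6), (v - 8)*(v - 1)*(v + 1)) = v - 8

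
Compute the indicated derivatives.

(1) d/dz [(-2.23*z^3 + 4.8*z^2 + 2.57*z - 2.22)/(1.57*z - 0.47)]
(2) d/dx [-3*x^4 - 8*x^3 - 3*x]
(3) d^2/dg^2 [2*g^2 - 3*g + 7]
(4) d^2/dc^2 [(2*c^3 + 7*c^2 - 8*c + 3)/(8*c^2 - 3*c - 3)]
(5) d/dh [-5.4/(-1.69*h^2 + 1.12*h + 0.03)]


(1) = (-7.0022*z^3 + 10.6803*z^2 - 4.512*z + 2.2775)/(2.4649*z^2 - 1.4758*z + 0.2209)
(2) = -12*x^3 - 24*x^2 - 3
(3) = 4
(4) = 4*(-139*c^3 + 567*c^2 - 369*c + 117)/(512*c^6 - 576*c^5 - 360*c^4 + 405*c^3 + 135*c^2 - 81*c - 27)
(5) = (6.048 - 18.252*h)/(-1.69*h^2 + 1.12*h + 0.03)^2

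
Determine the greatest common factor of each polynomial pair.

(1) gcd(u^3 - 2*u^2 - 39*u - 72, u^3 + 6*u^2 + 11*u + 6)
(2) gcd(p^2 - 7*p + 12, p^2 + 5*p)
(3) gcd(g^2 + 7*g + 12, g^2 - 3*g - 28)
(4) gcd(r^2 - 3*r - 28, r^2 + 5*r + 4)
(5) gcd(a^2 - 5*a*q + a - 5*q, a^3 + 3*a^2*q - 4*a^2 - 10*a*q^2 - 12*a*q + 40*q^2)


(1) = gcd((u - 8)*(u + 3)^2, (u + 1)*(u + 2)*(u + 3)) = u + 3
(2) = 1
(3) = g + 4
(4) = r + 4
(5) = 1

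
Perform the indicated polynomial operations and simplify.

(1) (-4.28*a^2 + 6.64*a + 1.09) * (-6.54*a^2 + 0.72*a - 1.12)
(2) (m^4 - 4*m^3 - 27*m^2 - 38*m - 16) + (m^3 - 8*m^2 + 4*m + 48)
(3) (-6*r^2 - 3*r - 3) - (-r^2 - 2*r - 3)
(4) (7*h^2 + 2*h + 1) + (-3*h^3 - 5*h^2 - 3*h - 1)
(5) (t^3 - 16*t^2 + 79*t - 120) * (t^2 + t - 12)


(1) = 27.9912*a^4 - 46.5072*a^3 + 2.4458*a^2 - 6.652*a - 1.2208
(2) = m^4 - 3*m^3 - 35*m^2 - 34*m + 32
(3) = -5*r^2 - r
(4) = -3*h^3 + 2*h^2 - h
(5) = t^5 - 15*t^4 + 51*t^3 + 151*t^2 - 1068*t + 1440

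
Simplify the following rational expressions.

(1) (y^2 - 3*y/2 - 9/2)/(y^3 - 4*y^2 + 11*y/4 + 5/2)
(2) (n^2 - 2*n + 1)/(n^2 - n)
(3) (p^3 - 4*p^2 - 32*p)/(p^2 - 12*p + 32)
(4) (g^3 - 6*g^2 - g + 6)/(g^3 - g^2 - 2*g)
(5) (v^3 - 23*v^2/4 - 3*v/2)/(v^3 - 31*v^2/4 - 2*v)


(1) = (4*y^2 - 6*y - 18)/(4*y^3 - 16*y^2 + 11*y + 10)
(2) = (n - 1)/n
(3) = (p^2 + 4*p)/(p - 4)
(4) = (g^2 - 7*g + 6)/(g^2 - 2*g)
(5) = (v - 6)/(v - 8)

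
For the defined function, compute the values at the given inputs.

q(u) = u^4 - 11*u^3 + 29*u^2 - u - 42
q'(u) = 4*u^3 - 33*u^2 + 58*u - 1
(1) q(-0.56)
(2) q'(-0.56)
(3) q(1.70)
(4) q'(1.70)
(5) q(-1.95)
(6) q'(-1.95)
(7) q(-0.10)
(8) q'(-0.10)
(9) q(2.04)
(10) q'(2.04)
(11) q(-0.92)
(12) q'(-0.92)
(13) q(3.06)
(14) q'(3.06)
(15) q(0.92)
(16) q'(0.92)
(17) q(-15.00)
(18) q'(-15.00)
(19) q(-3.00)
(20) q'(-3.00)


(1) = -30.32
(2) = -44.53
(3) = -5.58
(4) = 21.88
(5) = 166.25
(6) = -269.24
(7) = -41.60
(8) = -7.13
(9) = 0.58
(10) = 13.95
(11) = -7.25
(12) = -85.41
(13) = -1.02
(14) = -17.91
(15) = -26.22
(16) = 27.54
(17) = 94248.00
(18) = -21796.00
(19) = 600.00
(20) = -580.00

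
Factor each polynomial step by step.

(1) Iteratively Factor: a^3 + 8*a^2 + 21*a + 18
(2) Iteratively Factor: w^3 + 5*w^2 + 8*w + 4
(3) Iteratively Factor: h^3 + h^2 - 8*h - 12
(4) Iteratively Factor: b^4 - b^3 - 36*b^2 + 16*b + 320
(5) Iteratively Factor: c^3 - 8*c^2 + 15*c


(1) = (a + 3)*(a^2 + 5*a + 6) = (a + 2)*(a + 3)*(a + 3)
(2) = (w + 1)*(w^2 + 4*w + 4) = (w + 1)*(w + 2)*(w + 2)
(3) = (h - 3)*(h^2 + 4*h + 4) = (h - 3)*(h + 2)*(h + 2)
(4) = (b - 5)*(b^3 + 4*b^2 - 16*b - 64) = (b - 5)*(b - 4)*(b^2 + 8*b + 16) = (b - 5)*(b - 4)*(b + 4)*(b + 4)
(5) = (c - 5)*(c^2 - 3*c) = (c - 5)*(c - 3)*(c)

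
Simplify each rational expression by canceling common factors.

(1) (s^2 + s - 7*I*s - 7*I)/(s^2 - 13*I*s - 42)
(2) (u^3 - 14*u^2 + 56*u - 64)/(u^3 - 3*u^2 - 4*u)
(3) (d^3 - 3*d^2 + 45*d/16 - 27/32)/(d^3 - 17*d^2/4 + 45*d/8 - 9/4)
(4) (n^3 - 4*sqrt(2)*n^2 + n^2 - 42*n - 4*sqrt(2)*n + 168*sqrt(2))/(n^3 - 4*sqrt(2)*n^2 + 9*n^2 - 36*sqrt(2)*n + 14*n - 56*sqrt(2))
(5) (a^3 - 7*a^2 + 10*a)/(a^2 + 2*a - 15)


(1) = (s + 1)/(s - 6*I)
(2) = (u^2 - 10*u + 16)/(u^2 + u)
(3) = (4*d - 3)/(4*d - 8)
(4) = (n - 6)/(n + 2)
(5) = (a^3 - 7*a^2 + 10*a)/(a^2 + 2*a - 15)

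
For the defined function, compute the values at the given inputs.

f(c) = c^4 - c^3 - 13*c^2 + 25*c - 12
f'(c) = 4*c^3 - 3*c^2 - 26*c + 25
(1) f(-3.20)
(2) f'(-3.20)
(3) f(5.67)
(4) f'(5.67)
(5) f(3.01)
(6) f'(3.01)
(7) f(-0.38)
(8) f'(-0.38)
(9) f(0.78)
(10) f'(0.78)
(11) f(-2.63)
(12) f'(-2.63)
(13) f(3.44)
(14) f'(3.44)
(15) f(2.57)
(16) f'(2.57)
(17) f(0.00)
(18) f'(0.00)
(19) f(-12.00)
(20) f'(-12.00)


(1) = -87.49
(2) = -53.59
(3) = 563.08
(4) = 510.27
(5) = 0.28
(6) = 28.64
(7) = -23.30
(8) = 34.23
(9) = -0.51
(10) = 4.79
(11) = -101.63
(12) = -0.14
(13) = 19.49
(14) = 62.89
(15) = -6.96
(16) = 6.26
(17) = -12.00
(18) = 25.00
(19) = 20280.00
(20) = -7007.00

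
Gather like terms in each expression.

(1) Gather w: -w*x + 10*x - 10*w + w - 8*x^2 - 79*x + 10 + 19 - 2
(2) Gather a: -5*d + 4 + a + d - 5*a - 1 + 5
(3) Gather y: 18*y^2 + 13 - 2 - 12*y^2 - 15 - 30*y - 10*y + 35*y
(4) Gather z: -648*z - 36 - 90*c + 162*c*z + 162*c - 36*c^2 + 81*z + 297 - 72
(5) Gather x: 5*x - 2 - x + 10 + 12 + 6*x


(1) = w*(-x - 9) - 8*x^2 - 69*x + 27
(2) = -4*a - 4*d + 8
(3) = 6*y^2 - 5*y - 4
(4) = -36*c^2 + 72*c + z*(162*c - 567) + 189
(5) = 10*x + 20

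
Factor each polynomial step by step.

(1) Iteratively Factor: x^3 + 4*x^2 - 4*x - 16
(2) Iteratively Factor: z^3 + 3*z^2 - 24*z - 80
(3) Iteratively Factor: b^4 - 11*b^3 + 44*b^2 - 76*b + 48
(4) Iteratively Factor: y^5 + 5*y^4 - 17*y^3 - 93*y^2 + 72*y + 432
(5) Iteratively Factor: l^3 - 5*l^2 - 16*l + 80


(1) = (x + 2)*(x^2 + 2*x - 8) = (x + 2)*(x + 4)*(x - 2)
(2) = (z + 4)*(z^2 - z - 20) = (z - 5)*(z + 4)*(z + 4)
(3) = (b - 2)*(b^3 - 9*b^2 + 26*b - 24) = (b - 2)^2*(b^2 - 7*b + 12) = (b - 3)*(b - 2)^2*(b - 4)
(4) = (y + 4)*(y^4 + y^3 - 21*y^2 - 9*y + 108) = (y + 3)*(y + 4)*(y^3 - 2*y^2 - 15*y + 36) = (y + 3)*(y + 4)^2*(y^2 - 6*y + 9) = (y - 3)*(y + 3)*(y + 4)^2*(y - 3)
(5) = (l - 5)*(l^2 - 16) = (l - 5)*(l + 4)*(l - 4)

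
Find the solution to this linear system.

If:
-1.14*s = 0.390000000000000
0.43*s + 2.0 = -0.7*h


Then:
h = -2.65
s = -0.34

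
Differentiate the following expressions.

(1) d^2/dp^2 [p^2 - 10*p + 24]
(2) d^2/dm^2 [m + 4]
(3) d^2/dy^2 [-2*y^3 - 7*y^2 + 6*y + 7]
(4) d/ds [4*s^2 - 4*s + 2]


(1) = 2
(2) = 0
(3) = -12*y - 14
(4) = 8*s - 4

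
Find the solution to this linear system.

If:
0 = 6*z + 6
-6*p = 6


Then:
p = -1
z = -1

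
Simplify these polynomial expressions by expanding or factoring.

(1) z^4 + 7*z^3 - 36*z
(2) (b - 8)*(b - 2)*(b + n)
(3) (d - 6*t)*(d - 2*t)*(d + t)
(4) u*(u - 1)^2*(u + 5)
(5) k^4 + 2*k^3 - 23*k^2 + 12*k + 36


(1) = z*(z - 2)*(z + 3)*(z + 6)
(2) = b^3 + b^2*n - 10*b^2 - 10*b*n + 16*b + 16*n
(3) = d^3 - 7*d^2*t + 4*d*t^2 + 12*t^3
(4) = u^4 + 3*u^3 - 9*u^2 + 5*u
(5) = (k - 3)*(k - 2)*(k + 1)*(k + 6)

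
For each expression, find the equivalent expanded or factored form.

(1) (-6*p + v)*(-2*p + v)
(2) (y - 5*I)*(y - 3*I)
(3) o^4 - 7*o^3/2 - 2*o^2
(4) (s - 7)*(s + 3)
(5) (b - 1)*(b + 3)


(1) = 12*p^2 - 8*p*v + v^2
(2) = y^2 - 8*I*y - 15
(3) = o^2*(o - 4)*(o + 1/2)
(4) = s^2 - 4*s - 21
(5) = b^2 + 2*b - 3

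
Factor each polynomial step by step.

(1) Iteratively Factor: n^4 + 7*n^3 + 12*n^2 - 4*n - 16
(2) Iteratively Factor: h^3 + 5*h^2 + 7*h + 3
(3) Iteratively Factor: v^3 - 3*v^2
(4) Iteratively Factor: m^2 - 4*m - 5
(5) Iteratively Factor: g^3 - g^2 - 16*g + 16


(1) = (n + 2)*(n^3 + 5*n^2 + 2*n - 8) = (n - 1)*(n + 2)*(n^2 + 6*n + 8) = (n - 1)*(n + 2)*(n + 4)*(n + 2)
(2) = (h + 1)*(h^2 + 4*h + 3) = (h + 1)^2*(h + 3)
(3) = (v)*(v^2 - 3*v) = v^2*(v - 3)
(4) = (m - 5)*(m + 1)
(5) = (g - 1)*(g^2 - 16) = (g - 1)*(g + 4)*(g - 4)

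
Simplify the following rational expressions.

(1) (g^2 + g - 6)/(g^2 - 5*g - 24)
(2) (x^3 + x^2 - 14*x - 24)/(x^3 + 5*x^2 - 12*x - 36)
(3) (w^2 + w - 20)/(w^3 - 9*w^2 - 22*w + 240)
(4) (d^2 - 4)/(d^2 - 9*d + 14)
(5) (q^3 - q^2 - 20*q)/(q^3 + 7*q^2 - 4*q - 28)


(1) = (g - 2)/(g - 8)
(2) = (x^2 - x - 12)/(x^2 + 3*x - 18)
(3) = (w - 4)/(w^2 - 14*w + 48)
(4) = (d + 2)/(d - 7)
(5) = (q^3 - q^2 - 20*q)/(q^3 + 7*q^2 - 4*q - 28)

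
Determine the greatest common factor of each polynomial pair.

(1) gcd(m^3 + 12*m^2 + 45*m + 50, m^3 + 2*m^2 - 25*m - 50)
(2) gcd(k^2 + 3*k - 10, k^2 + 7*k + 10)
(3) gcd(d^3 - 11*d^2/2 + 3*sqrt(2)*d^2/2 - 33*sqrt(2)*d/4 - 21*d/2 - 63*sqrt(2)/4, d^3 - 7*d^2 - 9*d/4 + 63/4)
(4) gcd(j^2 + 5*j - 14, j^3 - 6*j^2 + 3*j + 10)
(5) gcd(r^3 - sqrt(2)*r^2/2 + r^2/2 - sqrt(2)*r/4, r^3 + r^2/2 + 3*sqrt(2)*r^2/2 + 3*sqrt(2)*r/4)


(1) = gcd((m + 2)*(m + 5)^2, (m - 5)*(m + 2)*(m + 5)) = m^2 + 7*m + 10
(2) = gcd((k - 2)*(k + 5), (k + 2)*(k + 5)) = k + 5
(3) = d^2 - 11*d/2 - 21/2
(4) = gcd((j - 2)*(j + 7), (j - 5)*(j - 2)*(j + 1)) = j - 2
(5) = r^2 + r/2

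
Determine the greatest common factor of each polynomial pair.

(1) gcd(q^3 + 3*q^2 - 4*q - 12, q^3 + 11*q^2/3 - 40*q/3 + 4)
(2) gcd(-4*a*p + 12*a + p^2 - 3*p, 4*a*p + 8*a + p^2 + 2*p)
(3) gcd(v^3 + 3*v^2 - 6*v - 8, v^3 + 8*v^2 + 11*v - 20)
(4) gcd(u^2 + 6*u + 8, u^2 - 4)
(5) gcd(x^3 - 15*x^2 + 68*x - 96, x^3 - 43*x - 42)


(1) = q - 2
(2) = gcd((-4*a + p)*(p - 3), (4*a + p)*(p + 2)) = 1
(3) = gcd((v - 2)*(v + 1)*(v + 4), (v - 1)*(v + 4)*(v + 5)) = v + 4
(4) = gcd((u + 2)*(u + 4), (u - 2)*(u + 2)) = u + 2
(5) = 1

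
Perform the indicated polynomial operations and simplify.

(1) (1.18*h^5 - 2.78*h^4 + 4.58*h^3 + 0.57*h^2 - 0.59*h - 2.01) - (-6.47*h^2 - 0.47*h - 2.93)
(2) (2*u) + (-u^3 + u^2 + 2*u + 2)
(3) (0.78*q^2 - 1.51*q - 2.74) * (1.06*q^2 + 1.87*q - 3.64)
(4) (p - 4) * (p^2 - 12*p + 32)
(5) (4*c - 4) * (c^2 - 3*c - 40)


(1) = 1.18*h^5 - 2.78*h^4 + 4.58*h^3 + 7.04*h^2 - 0.12*h + 0.92
(2) = -u^3 + u^2 + 4*u + 2
(3) = 0.8268*q^4 - 0.142*q^3 - 8.5673*q^2 + 0.3726*q + 9.9736
(4) = p^3 - 16*p^2 + 80*p - 128
(5) = 4*c^3 - 16*c^2 - 148*c + 160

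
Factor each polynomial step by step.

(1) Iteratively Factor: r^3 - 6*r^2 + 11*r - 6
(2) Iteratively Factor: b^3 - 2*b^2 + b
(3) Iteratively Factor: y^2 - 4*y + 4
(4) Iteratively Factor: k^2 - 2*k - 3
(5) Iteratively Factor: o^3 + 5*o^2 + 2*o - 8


(1) = (r - 1)*(r^2 - 5*r + 6) = (r - 3)*(r - 1)*(r - 2)
(2) = (b - 1)*(b^2 - b) = (b - 1)^2*(b)
(3) = (y - 2)*(y - 2)
(4) = (k - 3)*(k + 1)
(5) = (o + 4)*(o^2 + o - 2) = (o + 2)*(o + 4)*(o - 1)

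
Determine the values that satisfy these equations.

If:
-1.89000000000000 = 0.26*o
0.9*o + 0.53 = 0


Then:
No Solution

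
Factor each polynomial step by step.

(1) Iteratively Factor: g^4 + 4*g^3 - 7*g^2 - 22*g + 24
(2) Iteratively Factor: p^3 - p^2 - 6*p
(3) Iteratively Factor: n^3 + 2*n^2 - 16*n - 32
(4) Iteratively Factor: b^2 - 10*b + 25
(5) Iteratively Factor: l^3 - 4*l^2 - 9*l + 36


(1) = (g - 2)*(g^3 + 6*g^2 + 5*g - 12) = (g - 2)*(g - 1)*(g^2 + 7*g + 12) = (g - 2)*(g - 1)*(g + 4)*(g + 3)
(2) = (p - 3)*(p^2 + 2*p) = p*(p - 3)*(p + 2)
(3) = (n + 4)*(n^2 - 2*n - 8) = (n + 2)*(n + 4)*(n - 4)
(4) = (b - 5)*(b - 5)
(5) = (l - 4)*(l^2 - 9) = (l - 4)*(l - 3)*(l + 3)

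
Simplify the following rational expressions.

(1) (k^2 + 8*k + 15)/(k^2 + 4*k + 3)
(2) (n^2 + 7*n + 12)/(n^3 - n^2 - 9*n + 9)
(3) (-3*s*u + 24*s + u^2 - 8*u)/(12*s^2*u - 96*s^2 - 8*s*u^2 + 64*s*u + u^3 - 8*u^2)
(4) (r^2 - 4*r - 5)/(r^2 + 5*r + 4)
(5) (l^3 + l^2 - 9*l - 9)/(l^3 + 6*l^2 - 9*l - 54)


(1) = (k + 5)/(k + 1)
(2) = (n + 4)/(n^2 - 4*n + 3)
(3) = (-3*s + u)/(12*s^2 - 8*s*u + u^2)
(4) = (r - 5)/(r + 4)
(5) = (l + 1)/(l + 6)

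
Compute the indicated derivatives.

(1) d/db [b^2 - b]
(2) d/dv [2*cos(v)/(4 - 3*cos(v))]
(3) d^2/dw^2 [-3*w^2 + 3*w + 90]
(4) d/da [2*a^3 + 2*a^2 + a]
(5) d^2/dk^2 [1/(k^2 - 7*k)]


(1) = 2*b - 1
(2) = -8*sin(v)/(3*cos(v) - 4)^2
(3) = -6
(4) = 6*a^2 + 4*a + 1
(5) = 2*(-k*(k - 7) + (2*k - 7)^2)/(k^3*(k - 7)^3)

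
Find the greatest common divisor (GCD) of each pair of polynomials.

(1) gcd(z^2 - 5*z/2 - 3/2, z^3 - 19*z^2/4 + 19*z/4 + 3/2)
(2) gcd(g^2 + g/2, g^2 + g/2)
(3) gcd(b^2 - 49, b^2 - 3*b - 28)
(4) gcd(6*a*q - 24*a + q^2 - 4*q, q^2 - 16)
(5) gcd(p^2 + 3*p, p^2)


(1) = z - 3
(2) = gcd(g*(g + 1/2), g*(g + 1/2)) = g^2 + g/2
(3) = b - 7
(4) = gcd((6*a + q)*(q - 4), (q - 4)*(q + 4)) = q - 4
(5) = p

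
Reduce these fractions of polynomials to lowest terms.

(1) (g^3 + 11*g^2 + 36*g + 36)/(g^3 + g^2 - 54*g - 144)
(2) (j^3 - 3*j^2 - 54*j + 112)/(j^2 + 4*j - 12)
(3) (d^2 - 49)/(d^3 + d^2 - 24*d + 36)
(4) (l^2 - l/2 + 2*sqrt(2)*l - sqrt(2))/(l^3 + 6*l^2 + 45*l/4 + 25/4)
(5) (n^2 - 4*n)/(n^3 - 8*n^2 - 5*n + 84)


(1) = (g + 2)/(g - 8)
(2) = (j^2 - j - 56)/(j + 6)
(3) = (d^2 - 49)/(d^3 + d^2 - 24*d + 36)
(4) = (8*l^2 + l*(-4 + 16*sqrt(2)) - 8*sqrt(2))/(8*l^3 + 48*l^2 + 90*l + 50)
(5) = n/(n^2 - 4*n - 21)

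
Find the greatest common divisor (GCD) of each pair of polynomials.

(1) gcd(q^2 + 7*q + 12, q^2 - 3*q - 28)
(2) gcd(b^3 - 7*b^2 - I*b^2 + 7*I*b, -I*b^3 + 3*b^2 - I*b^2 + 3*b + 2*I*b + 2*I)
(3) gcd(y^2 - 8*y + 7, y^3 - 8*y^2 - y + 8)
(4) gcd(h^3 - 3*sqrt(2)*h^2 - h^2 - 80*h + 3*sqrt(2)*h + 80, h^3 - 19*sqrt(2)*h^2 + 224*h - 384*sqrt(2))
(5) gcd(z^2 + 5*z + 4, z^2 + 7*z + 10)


(1) = q + 4
(2) = gcd(b*(b - 7)*(b - I), (b + 1)*(b + 2*I)*(-I*b + 1)) = 1
(3) = y - 1
(4) = h - 8*sqrt(2)
(5) = gcd((z + 1)*(z + 4), (z + 2)*(z + 5)) = 1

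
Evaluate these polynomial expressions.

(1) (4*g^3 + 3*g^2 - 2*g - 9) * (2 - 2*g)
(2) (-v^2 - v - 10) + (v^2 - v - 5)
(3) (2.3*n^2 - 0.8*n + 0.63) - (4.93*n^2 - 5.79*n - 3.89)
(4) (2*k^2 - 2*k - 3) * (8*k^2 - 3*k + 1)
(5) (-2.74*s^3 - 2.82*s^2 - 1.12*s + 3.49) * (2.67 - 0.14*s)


(1) = -8*g^4 + 2*g^3 + 10*g^2 + 14*g - 18
(2) = -2*v - 15
(3) = -2.63*n^2 + 4.99*n + 4.52
(4) = 16*k^4 - 22*k^3 - 16*k^2 + 7*k - 3
(5) = 0.3836*s^4 - 6.921*s^3 - 7.3726*s^2 - 3.479*s + 9.3183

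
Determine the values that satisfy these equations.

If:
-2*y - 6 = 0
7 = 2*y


Then:
No Solution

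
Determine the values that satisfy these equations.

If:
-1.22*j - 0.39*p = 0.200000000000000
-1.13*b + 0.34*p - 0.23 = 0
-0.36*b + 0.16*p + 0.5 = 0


Then:
b = -3.54
j = 3.38
p = -11.09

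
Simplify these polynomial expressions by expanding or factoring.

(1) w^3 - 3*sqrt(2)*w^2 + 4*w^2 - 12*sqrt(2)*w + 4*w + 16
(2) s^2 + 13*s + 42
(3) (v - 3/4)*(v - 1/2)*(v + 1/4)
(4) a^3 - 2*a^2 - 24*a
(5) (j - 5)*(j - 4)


(1) = (w + 4)*(w - 2*sqrt(2))*(w - sqrt(2))
(2) = (s + 6)*(s + 7)
(3) = v^3 - v^2 + v/16 + 3/32
(4) = a*(a - 6)*(a + 4)
(5) = j^2 - 9*j + 20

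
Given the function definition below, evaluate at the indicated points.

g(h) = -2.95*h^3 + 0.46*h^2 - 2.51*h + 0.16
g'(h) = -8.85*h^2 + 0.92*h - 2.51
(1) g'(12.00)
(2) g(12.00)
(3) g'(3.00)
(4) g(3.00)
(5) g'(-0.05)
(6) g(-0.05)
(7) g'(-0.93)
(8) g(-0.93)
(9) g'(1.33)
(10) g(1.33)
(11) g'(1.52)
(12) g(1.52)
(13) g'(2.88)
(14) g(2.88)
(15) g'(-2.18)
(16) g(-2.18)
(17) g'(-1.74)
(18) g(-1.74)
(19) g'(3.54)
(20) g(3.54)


(1) = -1265.87
(2) = -5061.32
(3) = -79.40
(4) = -82.88
(5) = -2.58
(6) = 0.29
(7) = -11.02
(8) = 5.27
(9) = -16.94
(10) = -9.30
(11) = -21.56
(12) = -12.95
(13) = -73.27
(14) = -73.72
(15) = -46.57
(16) = 38.38
(17) = -30.91
(18) = 21.46
(19) = -110.16
(20) = -133.83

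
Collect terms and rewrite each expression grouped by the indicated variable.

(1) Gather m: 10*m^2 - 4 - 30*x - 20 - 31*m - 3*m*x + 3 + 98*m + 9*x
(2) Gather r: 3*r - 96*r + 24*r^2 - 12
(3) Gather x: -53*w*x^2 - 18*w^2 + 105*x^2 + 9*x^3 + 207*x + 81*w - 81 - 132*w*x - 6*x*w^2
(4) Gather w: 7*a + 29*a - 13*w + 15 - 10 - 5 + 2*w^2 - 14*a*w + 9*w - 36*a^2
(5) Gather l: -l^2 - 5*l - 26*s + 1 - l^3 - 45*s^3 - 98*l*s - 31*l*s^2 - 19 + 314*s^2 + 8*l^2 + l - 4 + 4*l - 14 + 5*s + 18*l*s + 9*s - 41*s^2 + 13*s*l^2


(1) = 10*m^2 + m*(67 - 3*x) - 21*x - 21
(2) = 24*r^2 - 93*r - 12
(3) = -18*w^2 + 81*w + 9*x^3 + x^2*(105 - 53*w) + x*(-6*w^2 - 132*w + 207) - 81
(4) = -36*a^2 + 36*a + 2*w^2 + w*(-14*a - 4)
(5) = -l^3 + l^2*(13*s + 7) + l*(-31*s^2 - 80*s) - 45*s^3 + 273*s^2 - 12*s - 36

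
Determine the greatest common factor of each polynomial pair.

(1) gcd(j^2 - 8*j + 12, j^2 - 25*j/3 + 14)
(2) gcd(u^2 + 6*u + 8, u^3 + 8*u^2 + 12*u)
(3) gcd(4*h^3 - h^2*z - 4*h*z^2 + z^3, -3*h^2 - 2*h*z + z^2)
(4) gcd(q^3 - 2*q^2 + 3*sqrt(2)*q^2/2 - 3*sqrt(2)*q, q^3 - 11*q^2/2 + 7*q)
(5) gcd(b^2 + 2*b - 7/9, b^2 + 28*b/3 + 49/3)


(1) = gcd((j - 6)*(j - 2), (j - 6)*(j - 7/3)) = j - 6
(2) = gcd((u + 2)*(u + 4), u*(u + 2)*(u + 6)) = u + 2
(3) = gcd((-4*h + z)*(-h + z)*(h + z), (-3*h + z)*(h + z)) = h + z
(4) = q^2 - 2*q
(5) = gcd((b - 1/3)*(b + 7/3), (b + 7/3)*(b + 7)) = b + 7/3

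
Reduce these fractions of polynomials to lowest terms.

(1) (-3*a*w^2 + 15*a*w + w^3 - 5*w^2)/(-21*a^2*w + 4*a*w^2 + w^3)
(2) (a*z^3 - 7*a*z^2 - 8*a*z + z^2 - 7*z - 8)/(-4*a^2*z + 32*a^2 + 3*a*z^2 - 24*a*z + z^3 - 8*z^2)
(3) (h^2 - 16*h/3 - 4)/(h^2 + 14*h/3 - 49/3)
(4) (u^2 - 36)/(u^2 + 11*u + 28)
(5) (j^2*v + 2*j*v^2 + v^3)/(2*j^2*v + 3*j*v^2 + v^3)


(1) = (w - 5)/(7*a + w)
(2) = (a*z^2 + a*z + z + 1)/(-4*a^2 + 3*a*z + z^2)
(3) = (3*h^2 - 16*h - 12)/(3*h^2 + 14*h - 49)
(4) = (u^2 - 36)/(u^2 + 11*u + 28)
(5) = (j + v)/(2*j + v)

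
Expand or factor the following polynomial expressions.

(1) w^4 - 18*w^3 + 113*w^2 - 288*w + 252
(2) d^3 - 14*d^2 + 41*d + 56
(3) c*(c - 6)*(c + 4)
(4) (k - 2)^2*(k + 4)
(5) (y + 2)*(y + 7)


(1) = (w - 7)*(w - 6)*(w - 3)*(w - 2)
(2) = (d - 8)*(d - 7)*(d + 1)
(3) = c^3 - 2*c^2 - 24*c
(4) = k^3 - 12*k + 16
(5) = y^2 + 9*y + 14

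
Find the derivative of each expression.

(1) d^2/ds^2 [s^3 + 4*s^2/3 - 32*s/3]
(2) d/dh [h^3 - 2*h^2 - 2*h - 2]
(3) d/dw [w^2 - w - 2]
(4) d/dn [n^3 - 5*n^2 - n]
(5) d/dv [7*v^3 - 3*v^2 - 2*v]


(1) = 6*s + 8/3
(2) = 3*h^2 - 4*h - 2
(3) = 2*w - 1
(4) = 3*n^2 - 10*n - 1
(5) = 21*v^2 - 6*v - 2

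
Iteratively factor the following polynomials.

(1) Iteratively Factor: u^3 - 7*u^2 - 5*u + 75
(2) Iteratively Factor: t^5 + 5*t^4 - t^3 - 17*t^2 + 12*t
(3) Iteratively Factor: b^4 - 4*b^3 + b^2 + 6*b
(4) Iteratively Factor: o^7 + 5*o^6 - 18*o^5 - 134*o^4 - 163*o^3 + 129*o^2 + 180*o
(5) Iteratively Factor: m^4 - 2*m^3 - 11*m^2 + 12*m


(1) = (u - 5)*(u^2 - 2*u - 15) = (u - 5)^2*(u + 3)
(2) = (t - 1)*(t^4 + 6*t^3 + 5*t^2 - 12*t) = (t - 1)*(t + 3)*(t^3 + 3*t^2 - 4*t) = t*(t - 1)*(t + 3)*(t^2 + 3*t - 4) = t*(t - 1)*(t + 3)*(t + 4)*(t - 1)
(3) = (b)*(b^3 - 4*b^2 + b + 6) = b*(b - 3)*(b^2 - b - 2) = b*(b - 3)*(b - 2)*(b + 1)
(4) = (o - 5)*(o^6 + 10*o^5 + 32*o^4 + 26*o^3 - 33*o^2 - 36*o) = (o - 5)*(o - 1)*(o^5 + 11*o^4 + 43*o^3 + 69*o^2 + 36*o) = (o - 5)*(o - 1)*(o + 3)*(o^4 + 8*o^3 + 19*o^2 + 12*o) = o*(o - 5)*(o - 1)*(o + 3)*(o^3 + 8*o^2 + 19*o + 12) = o*(o - 5)*(o - 1)*(o + 3)*(o + 4)*(o^2 + 4*o + 3) = o*(o - 5)*(o - 1)*(o + 3)^2*(o + 4)*(o + 1)
(5) = (m - 1)*(m^3 - m^2 - 12*m) = (m - 1)*(m + 3)*(m^2 - 4*m) = m*(m - 1)*(m + 3)*(m - 4)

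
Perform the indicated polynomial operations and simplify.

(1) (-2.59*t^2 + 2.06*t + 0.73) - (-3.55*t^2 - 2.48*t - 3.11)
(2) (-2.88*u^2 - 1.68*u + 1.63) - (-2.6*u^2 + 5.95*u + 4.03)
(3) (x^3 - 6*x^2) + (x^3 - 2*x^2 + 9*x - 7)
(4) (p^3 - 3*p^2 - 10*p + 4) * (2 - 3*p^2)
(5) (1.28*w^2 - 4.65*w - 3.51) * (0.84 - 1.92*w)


(1) = 0.96*t^2 + 4.54*t + 3.84
(2) = -0.28*u^2 - 7.63*u - 2.4
(3) = 2*x^3 - 8*x^2 + 9*x - 7
(4) = -3*p^5 + 9*p^4 + 32*p^3 - 18*p^2 - 20*p + 8
(5) = -2.4576*w^3 + 10.0032*w^2 + 2.8332*w - 2.9484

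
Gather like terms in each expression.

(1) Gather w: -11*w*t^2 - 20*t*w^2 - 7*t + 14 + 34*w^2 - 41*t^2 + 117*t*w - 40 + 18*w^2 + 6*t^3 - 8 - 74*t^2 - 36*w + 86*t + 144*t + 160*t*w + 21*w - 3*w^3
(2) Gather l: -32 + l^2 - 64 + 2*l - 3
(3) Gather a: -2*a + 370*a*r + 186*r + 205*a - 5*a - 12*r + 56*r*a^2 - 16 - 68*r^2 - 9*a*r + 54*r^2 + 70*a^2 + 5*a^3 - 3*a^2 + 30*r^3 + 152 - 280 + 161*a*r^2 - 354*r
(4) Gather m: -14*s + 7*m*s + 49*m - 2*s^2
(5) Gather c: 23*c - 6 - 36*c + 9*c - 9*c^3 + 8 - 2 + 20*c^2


(1) = 6*t^3 - 115*t^2 + 223*t - 3*w^3 + w^2*(52 - 20*t) + w*(-11*t^2 + 277*t - 15) - 34
(2) = l^2 + 2*l - 99
(3) = 5*a^3 + a^2*(56*r + 67) + a*(161*r^2 + 361*r + 198) + 30*r^3 - 14*r^2 - 180*r - 144
(4) = m*(7*s + 49) - 2*s^2 - 14*s
(5) = -9*c^3 + 20*c^2 - 4*c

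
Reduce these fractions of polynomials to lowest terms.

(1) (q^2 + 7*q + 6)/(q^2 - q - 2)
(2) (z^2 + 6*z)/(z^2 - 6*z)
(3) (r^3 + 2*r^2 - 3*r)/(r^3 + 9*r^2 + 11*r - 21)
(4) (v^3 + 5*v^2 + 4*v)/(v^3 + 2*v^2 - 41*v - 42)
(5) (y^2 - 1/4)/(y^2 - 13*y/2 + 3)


(1) = (q + 6)/(q - 2)
(2) = (z + 6)/(z - 6)
(3) = r/(r + 7)
(4) = (v^2 + 4*v)/(v^2 + v - 42)
(5) = (2*y + 1)/(2*y - 12)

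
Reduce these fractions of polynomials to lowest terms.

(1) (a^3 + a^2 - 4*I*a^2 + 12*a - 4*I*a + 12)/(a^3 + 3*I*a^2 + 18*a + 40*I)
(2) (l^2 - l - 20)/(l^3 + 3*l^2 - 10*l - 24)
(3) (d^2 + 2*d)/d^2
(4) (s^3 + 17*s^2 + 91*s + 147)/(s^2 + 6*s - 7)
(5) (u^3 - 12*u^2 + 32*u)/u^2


(1) = (a^2 + a*(1 - 6*I) - 6*I)/(a^2 + I*a + 20)
(2) = (l - 5)/(l^2 - l - 6)
(3) = (d + 2)/d
(4) = (s^2 + 10*s + 21)/(s - 1)
(5) = (u^2 - 12*u + 32)/u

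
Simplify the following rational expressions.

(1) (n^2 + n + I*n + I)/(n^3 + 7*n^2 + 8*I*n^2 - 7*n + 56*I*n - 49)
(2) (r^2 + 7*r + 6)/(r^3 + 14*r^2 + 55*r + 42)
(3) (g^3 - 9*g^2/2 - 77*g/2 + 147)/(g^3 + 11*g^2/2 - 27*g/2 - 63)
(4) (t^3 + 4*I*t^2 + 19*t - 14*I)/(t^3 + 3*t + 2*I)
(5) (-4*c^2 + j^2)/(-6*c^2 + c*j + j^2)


(1) = (n + 1)/(n^2 + n*(7 + 7*I) + 49*I)
(2) = 1/(r + 7)
(3) = (g - 7)/(g + 3)
(4) = (t^2 + 6*I*t + 7)/(t^2 + 2*I*t - 1)
(5) = (2*c + j)/(3*c + j)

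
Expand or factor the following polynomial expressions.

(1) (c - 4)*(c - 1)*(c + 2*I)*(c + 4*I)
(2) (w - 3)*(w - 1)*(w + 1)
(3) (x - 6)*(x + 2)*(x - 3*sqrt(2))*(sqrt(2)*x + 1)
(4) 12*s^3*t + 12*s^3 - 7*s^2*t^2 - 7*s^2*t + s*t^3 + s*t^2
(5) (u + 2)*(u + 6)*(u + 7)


(1) = c^4 - 5*c^3 + 6*I*c^3 - 4*c^2 - 30*I*c^2 + 40*c + 24*I*c - 32
(2) = w^3 - 3*w^2 - w + 3
(3) = sqrt(2)*x^4 - 4*sqrt(2)*x^3 - 5*x^3 - 15*sqrt(2)*x^2 + 20*x^2 + 12*sqrt(2)*x + 60*x + 36*sqrt(2)
(4) = (-4*s + t)*(-3*s + t)*(s*t + s)
(5) = u^3 + 15*u^2 + 68*u + 84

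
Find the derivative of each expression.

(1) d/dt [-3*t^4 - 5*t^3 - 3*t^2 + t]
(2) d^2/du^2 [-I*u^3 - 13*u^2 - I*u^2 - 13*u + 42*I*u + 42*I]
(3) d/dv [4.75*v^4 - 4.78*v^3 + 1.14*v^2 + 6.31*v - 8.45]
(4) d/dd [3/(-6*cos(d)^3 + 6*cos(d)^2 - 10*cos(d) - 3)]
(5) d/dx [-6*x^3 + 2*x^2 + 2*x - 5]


(1) = -12*t^3 - 15*t^2 - 6*t + 1
(2) = -6*I*u - 26 - 2*I
(3) = 19.0*v^3 - 14.34*v^2 + 2.28*v + 6.31
(4) = 6*(-9*cos(d)^2 + 6*cos(d) - 5)*sin(d)/(6*cos(d)^3 - 6*cos(d)^2 + 10*cos(d) + 3)^2
(5) = -18*x^2 + 4*x + 2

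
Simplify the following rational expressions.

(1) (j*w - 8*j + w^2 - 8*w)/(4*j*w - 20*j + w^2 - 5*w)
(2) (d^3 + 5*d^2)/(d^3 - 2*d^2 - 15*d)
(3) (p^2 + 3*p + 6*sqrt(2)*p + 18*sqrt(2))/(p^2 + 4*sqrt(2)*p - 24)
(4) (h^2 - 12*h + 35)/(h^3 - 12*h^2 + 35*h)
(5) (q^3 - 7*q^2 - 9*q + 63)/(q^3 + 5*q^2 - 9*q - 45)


(1) = (j*w - 8*j + w^2 - 8*w)/(4*j*w - 20*j + w^2 - 5*w)
(2) = (d^2 + 5*d)/(d^2 - 2*d - 15)
(3) = (p + 3)/(p - 2*sqrt(2))
(4) = 1/h
(5) = (q - 7)/(q + 5)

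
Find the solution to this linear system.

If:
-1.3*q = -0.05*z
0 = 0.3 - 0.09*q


Then:
q = 3.33
z = 86.67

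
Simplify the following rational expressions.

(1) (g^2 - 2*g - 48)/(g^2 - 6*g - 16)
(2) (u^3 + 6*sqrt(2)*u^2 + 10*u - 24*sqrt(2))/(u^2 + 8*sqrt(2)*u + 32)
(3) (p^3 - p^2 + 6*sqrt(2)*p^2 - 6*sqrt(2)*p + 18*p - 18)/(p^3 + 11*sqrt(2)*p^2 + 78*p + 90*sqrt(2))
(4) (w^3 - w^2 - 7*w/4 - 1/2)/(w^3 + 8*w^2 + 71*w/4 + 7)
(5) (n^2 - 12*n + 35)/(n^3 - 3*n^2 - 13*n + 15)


(1) = (g + 6)/(g + 2)
(2) = (u^2 + 2*sqrt(2)*u - 6)/(u + 4*sqrt(2))
(3) = (p - 1)/(p + 5*sqrt(2))
(4) = (2*w^2 - 3*w - 2)/(2*w^2 + 15*w + 28)
(5) = (n - 7)/(n^2 + 2*n - 3)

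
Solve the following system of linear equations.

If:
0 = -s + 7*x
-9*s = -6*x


Then:
s = 0
x = 0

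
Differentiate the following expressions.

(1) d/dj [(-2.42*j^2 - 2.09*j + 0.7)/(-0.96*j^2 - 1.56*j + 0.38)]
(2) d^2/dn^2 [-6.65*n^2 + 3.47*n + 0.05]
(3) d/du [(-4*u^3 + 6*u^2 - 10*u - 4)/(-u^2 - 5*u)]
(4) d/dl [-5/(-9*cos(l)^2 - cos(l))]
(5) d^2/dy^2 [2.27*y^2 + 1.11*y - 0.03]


(1) = (1.7688*j^2 - 0.4952*j + 0.2978)/(0.9216*j^4 + 2.9952*j^3 + 1.704*j^2 - 1.1856*j + 0.1444)
(2) = -13.3000000000000
(3) = 4*(u^4 + 10*u^3 - 10*u^2 - 2*u - 5)/(u^2*(u^2 + 10*u + 25))
(4) = 5*(sin(l)/cos(l)^2 + 18*tan(l))/(9*cos(l) + 1)^2
(5) = 4.54000000000000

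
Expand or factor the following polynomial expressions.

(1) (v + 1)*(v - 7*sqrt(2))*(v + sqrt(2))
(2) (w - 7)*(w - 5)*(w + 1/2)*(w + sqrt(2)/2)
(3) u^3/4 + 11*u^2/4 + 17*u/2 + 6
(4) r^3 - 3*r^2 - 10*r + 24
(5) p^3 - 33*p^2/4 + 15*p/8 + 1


(1) = v^3 - 6*sqrt(2)*v^2 + v^2 - 14*v - 6*sqrt(2)*v - 14
(2) = w^4 - 23*w^3/2 + sqrt(2)*w^3/2 - 23*sqrt(2)*w^2/4 + 29*w^2 + 35*w/2 + 29*sqrt(2)*w/2 + 35*sqrt(2)/4
(3) = (u/4 + 1)*(u + 1)*(u + 6)
(4) = (r - 4)*(r - 2)*(r + 3)
(5) = (p - 8)*(p - 1/2)*(p + 1/4)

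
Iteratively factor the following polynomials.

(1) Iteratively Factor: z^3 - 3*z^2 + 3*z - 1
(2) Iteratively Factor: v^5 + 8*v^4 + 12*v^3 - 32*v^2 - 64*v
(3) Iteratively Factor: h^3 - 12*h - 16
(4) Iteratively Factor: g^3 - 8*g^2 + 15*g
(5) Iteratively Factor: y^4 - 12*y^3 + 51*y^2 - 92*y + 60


(1) = (z - 1)*(z^2 - 2*z + 1) = (z - 1)^2*(z - 1)
(2) = (v + 4)*(v^4 + 4*v^3 - 4*v^2 - 16*v) = (v + 2)*(v + 4)*(v^3 + 2*v^2 - 8*v) = (v - 2)*(v + 2)*(v + 4)*(v^2 + 4*v) = v*(v - 2)*(v + 2)*(v + 4)*(v + 4)
(3) = (h + 2)*(h^2 - 2*h - 8) = (h + 2)^2*(h - 4)
(4) = (g - 3)*(g^2 - 5*g) = (g - 5)*(g - 3)*(g)
(5) = (y - 2)*(y^3 - 10*y^2 + 31*y - 30) = (y - 5)*(y - 2)*(y^2 - 5*y + 6) = (y - 5)*(y - 2)^2*(y - 3)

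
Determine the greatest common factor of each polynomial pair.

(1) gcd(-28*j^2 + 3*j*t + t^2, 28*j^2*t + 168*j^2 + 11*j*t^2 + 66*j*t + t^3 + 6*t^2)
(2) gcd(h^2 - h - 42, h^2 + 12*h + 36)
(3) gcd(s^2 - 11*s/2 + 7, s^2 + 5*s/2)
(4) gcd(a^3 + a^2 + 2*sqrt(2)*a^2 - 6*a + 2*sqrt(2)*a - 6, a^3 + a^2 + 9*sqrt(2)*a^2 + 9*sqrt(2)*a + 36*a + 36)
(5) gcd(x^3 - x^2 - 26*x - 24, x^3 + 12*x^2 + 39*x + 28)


(1) = 7*j + t
(2) = h + 6
(3) = gcd((s - 7/2)*(s - 2), s*(s + 5/2)) = 1
(4) = gcd((a + 1)*(a - sqrt(2))*(a + 3*sqrt(2)), (a + 1)*(a + 3*sqrt(2))*(a + 6*sqrt(2))) = a^2 + a*(1 + 3*sqrt(2)) + 3*sqrt(2)
(5) = x^2 + 5*x + 4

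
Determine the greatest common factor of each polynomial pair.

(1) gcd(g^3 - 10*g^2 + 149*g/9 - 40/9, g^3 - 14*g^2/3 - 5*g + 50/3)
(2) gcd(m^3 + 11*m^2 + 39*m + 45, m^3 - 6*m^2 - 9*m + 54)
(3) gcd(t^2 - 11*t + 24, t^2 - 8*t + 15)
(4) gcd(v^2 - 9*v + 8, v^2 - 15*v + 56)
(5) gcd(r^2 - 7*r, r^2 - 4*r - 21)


(1) = g - 5/3
(2) = m + 3
(3) = t - 3
(4) = gcd((v - 8)*(v - 1), (v - 8)*(v - 7)) = v - 8
(5) = r - 7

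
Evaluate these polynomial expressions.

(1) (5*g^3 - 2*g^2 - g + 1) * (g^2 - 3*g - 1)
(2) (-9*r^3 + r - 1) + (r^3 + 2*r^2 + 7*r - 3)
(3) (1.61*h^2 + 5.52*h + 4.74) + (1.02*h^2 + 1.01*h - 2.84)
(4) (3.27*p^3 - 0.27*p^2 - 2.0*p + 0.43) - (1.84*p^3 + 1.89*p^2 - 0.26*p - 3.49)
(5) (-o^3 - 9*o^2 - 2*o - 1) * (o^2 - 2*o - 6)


(1) = 5*g^5 - 17*g^4 + 6*g^2 - 2*g - 1
(2) = -8*r^3 + 2*r^2 + 8*r - 4
(3) = 2.63*h^2 + 6.53*h + 1.9
(4) = 1.43*p^3 - 2.16*p^2 - 1.74*p + 3.92
(5) = -o^5 - 7*o^4 + 22*o^3 + 57*o^2 + 14*o + 6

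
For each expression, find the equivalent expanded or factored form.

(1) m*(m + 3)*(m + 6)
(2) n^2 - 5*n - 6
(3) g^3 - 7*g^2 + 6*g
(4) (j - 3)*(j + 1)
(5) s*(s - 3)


(1) = m^3 + 9*m^2 + 18*m
(2) = (n - 6)*(n + 1)
(3) = g*(g - 6)*(g - 1)
(4) = j^2 - 2*j - 3
(5) = s^2 - 3*s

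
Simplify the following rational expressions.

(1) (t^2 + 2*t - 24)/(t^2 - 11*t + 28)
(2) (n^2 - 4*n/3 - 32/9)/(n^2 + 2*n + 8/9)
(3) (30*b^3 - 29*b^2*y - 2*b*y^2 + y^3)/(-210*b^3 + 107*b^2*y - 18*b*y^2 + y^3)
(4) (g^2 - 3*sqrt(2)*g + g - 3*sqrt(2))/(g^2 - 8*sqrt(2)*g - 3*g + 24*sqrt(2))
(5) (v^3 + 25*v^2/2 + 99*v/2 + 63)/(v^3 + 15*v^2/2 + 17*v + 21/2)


(1) = (t + 6)/(t - 7)
(2) = (3*n - 8)/(3*n + 2)
(3) = (-5*b^2 + 4*b*y + y^2)/(35*b^2 - 12*b*y + y^2)
(4) = (g^2 + g*(1 - 3*sqrt(2)) - 3*sqrt(2))/(g^2 + g*(-8*sqrt(2) - 3) + 24*sqrt(2))
(5) = (v + 6)/(v + 1)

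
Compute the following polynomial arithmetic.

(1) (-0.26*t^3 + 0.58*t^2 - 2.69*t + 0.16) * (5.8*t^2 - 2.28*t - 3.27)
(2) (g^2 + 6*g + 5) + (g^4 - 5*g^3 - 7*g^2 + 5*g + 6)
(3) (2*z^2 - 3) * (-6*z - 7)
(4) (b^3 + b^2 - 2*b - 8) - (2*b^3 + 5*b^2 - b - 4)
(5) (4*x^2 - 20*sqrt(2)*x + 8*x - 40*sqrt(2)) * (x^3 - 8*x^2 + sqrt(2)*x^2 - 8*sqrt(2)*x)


(1) = -1.508*t^5 + 3.9568*t^4 - 16.0742*t^3 + 5.1646*t^2 + 8.4315*t - 0.5232
(2) = g^4 - 5*g^3 - 6*g^2 + 11*g + 11
(3) = -12*z^3 - 14*z^2 + 18*z + 21
(4) = -b^3 - 4*b^2 - b - 4
(5) = 4*x^5 - 24*x^4 - 16*sqrt(2)*x^4 - 104*x^3 + 96*sqrt(2)*x^3 + 240*x^2 + 256*sqrt(2)*x^2 + 640*x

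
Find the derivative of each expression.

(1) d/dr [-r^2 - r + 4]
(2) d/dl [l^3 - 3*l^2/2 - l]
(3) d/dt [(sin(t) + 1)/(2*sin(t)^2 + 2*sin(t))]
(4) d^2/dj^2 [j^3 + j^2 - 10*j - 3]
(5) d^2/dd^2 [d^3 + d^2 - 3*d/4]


(1) = -2*r - 1
(2) = 3*l^2 - 3*l - 1
(3) = -cos(t)/(2*sin(t)^2)
(4) = 6*j + 2
(5) = 6*d + 2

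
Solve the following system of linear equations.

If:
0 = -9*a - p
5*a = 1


Then:
a = 1/5
p = -9/5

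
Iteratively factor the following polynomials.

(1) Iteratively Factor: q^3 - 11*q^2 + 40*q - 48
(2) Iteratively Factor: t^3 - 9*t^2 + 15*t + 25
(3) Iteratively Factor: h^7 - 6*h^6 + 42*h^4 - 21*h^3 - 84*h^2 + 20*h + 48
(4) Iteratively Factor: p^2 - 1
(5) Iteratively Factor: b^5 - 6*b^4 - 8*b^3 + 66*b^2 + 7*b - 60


(1) = (q - 4)*(q^2 - 7*q + 12) = (q - 4)*(q - 3)*(q - 4)
(2) = (t - 5)*(t^2 - 4*t - 5) = (t - 5)^2*(t + 1)
(3) = (h - 2)*(h^6 - 4*h^5 - 8*h^4 + 26*h^3 + 31*h^2 - 22*h - 24) = (h - 2)*(h + 1)*(h^5 - 5*h^4 - 3*h^3 + 29*h^2 + 2*h - 24) = (h - 3)*(h - 2)*(h + 1)*(h^4 - 2*h^3 - 9*h^2 + 2*h + 8) = (h - 3)*(h - 2)*(h - 1)*(h + 1)*(h^3 - h^2 - 10*h - 8) = (h - 3)*(h - 2)*(h - 1)*(h + 1)*(h + 2)*(h^2 - 3*h - 4) = (h - 4)*(h - 3)*(h - 2)*(h - 1)*(h + 1)*(h + 2)*(h + 1)
(4) = (p + 1)*(p - 1)
(5) = (b - 1)*(b^4 - 5*b^3 - 13*b^2 + 53*b + 60) = (b - 4)*(b - 1)*(b^3 - b^2 - 17*b - 15) = (b - 4)*(b - 1)*(b + 3)*(b^2 - 4*b - 5) = (b - 5)*(b - 4)*(b - 1)*(b + 3)*(b + 1)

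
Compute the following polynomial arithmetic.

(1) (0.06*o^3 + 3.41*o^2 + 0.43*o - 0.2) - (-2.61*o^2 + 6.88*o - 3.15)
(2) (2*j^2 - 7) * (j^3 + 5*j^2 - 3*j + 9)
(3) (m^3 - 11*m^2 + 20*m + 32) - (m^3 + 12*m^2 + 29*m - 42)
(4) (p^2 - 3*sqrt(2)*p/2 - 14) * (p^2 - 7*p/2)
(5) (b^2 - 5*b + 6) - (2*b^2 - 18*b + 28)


(1) = 0.06*o^3 + 6.02*o^2 - 6.45*o + 2.95
(2) = 2*j^5 + 10*j^4 - 13*j^3 - 17*j^2 + 21*j - 63
(3) = -23*m^2 - 9*m + 74
(4) = p^4 - 7*p^3/2 - 3*sqrt(2)*p^3/2 - 14*p^2 + 21*sqrt(2)*p^2/4 + 49*p
(5) = -b^2 + 13*b - 22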